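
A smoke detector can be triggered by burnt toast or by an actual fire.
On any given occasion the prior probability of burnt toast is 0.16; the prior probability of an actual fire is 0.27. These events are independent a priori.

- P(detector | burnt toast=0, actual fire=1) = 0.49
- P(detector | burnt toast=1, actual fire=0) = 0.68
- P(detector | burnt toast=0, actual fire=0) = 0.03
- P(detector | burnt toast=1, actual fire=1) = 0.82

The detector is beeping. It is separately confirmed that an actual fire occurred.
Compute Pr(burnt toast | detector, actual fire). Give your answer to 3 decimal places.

Pr(burnt toast | detector, actual fire) ≈ 0.242

P(detector | actual fire) = 0.49×0.84 + 0.82×0.16 = 0.411600 + 0.131200 = 0.542800
Of this, 0.131200 comes from 0.82×0.16 (the burnt toast=true cases).
So P(burnt toast | detector, actual fire) = 0.131200/0.542800 ≈ 0.242.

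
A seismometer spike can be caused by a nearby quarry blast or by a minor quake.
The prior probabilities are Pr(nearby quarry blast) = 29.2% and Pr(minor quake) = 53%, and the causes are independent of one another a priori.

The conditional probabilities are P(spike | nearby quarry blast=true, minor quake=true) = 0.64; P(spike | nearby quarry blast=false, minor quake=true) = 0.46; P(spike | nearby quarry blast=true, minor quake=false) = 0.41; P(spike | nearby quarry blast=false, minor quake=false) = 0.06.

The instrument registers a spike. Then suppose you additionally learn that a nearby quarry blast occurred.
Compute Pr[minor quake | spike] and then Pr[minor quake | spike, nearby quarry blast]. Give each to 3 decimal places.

Pr[minor quake | spike] ≈ 0.781; Pr[minor quake | spike, nearby quarry blast] ≈ 0.638

For the numerator, keep only minor quake=true terms: 0.172610 + 0.099046 = 0.271656
Denominator P(spike): 0.06×0.708×0.47 + 0.46×0.708×0.53 + 0.41×0.292×0.47 + 0.64×0.292×0.53 = 0.347890
Posterior = 0.271656 / 0.347890 ≈ 0.781

Now also conditioning on nearby quarry blast=true:
P(spike | nearby quarry blast) = 0.41·0.47 + 0.64·0.53 = 0.192700 + 0.339200 = 0.531900
The minor quake-present share is 0.64·0.53 = 0.339200.
Hence the posterior is 0.339200/0.531900 ≈ 0.638.
This is intercausal reasoning (explaining away): once nearby quarry blast accounts for the spike, minor quake becomes less likely.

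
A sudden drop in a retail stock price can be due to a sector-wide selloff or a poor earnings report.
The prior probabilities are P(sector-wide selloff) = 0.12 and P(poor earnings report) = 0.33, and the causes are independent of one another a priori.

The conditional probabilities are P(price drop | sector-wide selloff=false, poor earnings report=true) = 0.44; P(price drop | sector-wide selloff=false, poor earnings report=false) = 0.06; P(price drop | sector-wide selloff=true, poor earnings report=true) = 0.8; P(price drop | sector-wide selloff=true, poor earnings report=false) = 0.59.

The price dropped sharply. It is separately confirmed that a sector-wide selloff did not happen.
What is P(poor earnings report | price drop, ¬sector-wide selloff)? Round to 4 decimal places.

P(poor earnings report | price drop, ¬sector-wide selloff) ≈ 0.7832

For the numerator, keep only poor earnings report=true terms: 0.44*0.33 = 0.145200
Normalizer over all consistent configurations: 0.06*0.67 + 0.44*0.33 = 0.185400
Posterior = 0.145200 / 0.185400 ≈ 0.7832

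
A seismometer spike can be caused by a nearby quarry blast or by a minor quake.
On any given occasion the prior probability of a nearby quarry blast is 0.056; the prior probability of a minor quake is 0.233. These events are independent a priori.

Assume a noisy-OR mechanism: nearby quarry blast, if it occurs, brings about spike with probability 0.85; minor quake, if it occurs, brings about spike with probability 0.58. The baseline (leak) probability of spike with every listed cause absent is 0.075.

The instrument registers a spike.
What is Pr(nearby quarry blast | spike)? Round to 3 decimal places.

Under noisy-OR, P(spike | causes) = 1 − (1−0.075)·∏(1−qᵢ) over the active causes.
Enumerate the 4 (nearby quarry blast, minor quake) configurations and weight by the priors:
  P(spike) = 0.075×0.944×0.767 + 0.6115×0.944×0.233 + 0.86125×0.056×0.767 + 0.941725×0.056×0.233
        = 0.054304 + 0.134501 + 0.036992 + 0.012288 = 0.238085
Keeping only the nearby quarry blast-present terms gives 0.049280, so
  P(nearby quarry blast | spike) = 0.049280 / 0.238085 ≈ 0.207

Pr(nearby quarry blast | spike) ≈ 0.207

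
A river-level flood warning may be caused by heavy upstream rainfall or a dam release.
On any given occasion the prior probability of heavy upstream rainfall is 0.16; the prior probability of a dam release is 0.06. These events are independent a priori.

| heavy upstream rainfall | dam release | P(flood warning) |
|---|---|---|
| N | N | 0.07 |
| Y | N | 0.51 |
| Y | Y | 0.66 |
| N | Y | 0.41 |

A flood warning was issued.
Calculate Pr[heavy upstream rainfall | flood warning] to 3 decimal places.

Pr[heavy upstream rainfall | flood warning] ≈ 0.522

Weight on heavy upstream rainfall=true, given the evidence: 0.076704 + 0.006336 = 0.083040
Denominator P(flood warning): 0.07·0.84·0.94 + 0.41·0.84·0.06 + 0.51·0.16·0.94 + 0.66·0.16·0.06 = 0.158976
P(heavy upstream rainfall | flood warning) = 0.083040/0.158976 ≈ 0.522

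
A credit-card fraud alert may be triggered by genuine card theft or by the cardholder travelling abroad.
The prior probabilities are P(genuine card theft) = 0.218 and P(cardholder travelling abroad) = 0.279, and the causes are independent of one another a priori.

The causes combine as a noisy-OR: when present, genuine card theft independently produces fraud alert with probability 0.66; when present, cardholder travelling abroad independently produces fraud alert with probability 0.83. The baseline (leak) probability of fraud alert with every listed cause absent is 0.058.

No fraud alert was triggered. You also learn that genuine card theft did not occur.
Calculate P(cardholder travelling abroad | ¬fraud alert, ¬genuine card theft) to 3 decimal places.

P(cardholder travelling abroad | ¬fraud alert, ¬genuine card theft) ≈ 0.062

Under noisy-OR, P(fraud alert | causes) = 1 − (1−0.058)·∏(1−qᵢ) over the active causes.
Sum P(¬fraud alert|·) weighted by the priors over both values of cardholder travelling abroad:
  P(¬fraud alert | ¬genuine card theft) = 0.942·0.721 + 0.16014·0.279
        = 0.679182 + 0.044679 = 0.723861
Keeping only the cardholder travelling abroad-present terms gives 0.044679, so
  P(cardholder travelling abroad | ¬fraud alert, ¬genuine card theft) = 0.044679 / 0.723861 ≈ 0.062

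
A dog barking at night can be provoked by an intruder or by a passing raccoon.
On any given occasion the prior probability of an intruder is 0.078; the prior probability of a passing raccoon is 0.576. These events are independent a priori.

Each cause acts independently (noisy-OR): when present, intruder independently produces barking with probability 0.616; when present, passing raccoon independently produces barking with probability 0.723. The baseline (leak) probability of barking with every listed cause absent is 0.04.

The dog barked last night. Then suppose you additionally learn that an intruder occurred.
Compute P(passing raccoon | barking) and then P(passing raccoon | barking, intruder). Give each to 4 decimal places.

Under noisy-OR, P(barking | causes) = 1 − (1−0.04)·∏(1−qᵢ) over the active causes.
Sum P(barking|·) weighted by the priors over the 4 (intruder, passing raccoon) configurations:
  P(barking) = 0.04×0.922×0.424 + 0.73408×0.922×0.576 + 0.63136×0.078×0.424 + 0.897887×0.078×0.576
        = 0.015637 + 0.389849 + 0.020880 + 0.040340 = 0.466706
Keeping only the passing raccoon-present terms gives 0.430189, so
  P(passing raccoon | barking) = 0.430189 / 0.466706 ≈ 0.9218

Now condition on the additional information:
Numerator (weight on configurations with passing raccoon): 0.897887×0.576 = 0.517183
Normalizer over all consistent configurations: 0.63136×0.424 + 0.897887×0.576 = 0.784880
Posterior = 0.517183 / 0.784880 ≈ 0.6589

P(passing raccoon | barking) ≈ 0.9218; P(passing raccoon | barking, intruder) ≈ 0.6589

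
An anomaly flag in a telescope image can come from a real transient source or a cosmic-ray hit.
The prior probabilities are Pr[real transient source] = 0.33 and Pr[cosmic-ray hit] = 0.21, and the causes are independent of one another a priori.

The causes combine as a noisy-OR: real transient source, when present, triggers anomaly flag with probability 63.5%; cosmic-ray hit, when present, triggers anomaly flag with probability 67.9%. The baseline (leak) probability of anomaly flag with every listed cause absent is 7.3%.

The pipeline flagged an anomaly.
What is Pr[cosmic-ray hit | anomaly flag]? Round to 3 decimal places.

Under noisy-OR, P(anomaly flag | causes) = 1 − (1−0.073)·∏(1−qᵢ) over the active causes.
Weight on cosmic-ray hit=true, given the evidence: 0.098832 + 0.061773 = 0.160605
The normalizing constant is 0.073*0.67*0.79 + 0.702433*0.67*0.21 + 0.661645*0.33*0.79 + 0.891388*0.33*0.21 = 0.371735
Posterior = 0.160605 / 0.371735 ≈ 0.432

Pr[cosmic-ray hit | anomaly flag] ≈ 0.432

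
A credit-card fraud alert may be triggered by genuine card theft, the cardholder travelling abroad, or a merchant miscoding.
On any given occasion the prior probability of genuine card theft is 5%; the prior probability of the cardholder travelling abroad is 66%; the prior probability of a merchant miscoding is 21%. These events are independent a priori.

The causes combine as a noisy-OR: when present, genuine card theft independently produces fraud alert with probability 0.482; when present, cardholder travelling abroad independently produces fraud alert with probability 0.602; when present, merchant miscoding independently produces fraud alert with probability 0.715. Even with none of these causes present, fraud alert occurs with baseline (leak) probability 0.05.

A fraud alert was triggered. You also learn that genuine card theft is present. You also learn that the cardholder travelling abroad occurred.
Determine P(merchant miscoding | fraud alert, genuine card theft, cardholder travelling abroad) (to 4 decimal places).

Under noisy-OR, P(fraud alert | causes) = 1 − (1−0.05)·∏(1−qᵢ) over the active causes.
Sum P(fraud alert|·) weighted by the priors over both values of merchant miscoding:
  P(fraud alert | genuine card theft, cardholder travelling abroad) = 0.804144×0.79 + 0.944181×0.21
        = 0.635274 + 0.198278 = 0.833552
Configurations with merchant miscoding contribute 0.198278, so
  P(merchant miscoding | fraud alert, genuine card theft, cardholder travelling abroad) = 0.198278 / 0.833552 ≈ 0.2379

P(merchant miscoding | fraud alert, genuine card theft, cardholder travelling abroad) ≈ 0.2379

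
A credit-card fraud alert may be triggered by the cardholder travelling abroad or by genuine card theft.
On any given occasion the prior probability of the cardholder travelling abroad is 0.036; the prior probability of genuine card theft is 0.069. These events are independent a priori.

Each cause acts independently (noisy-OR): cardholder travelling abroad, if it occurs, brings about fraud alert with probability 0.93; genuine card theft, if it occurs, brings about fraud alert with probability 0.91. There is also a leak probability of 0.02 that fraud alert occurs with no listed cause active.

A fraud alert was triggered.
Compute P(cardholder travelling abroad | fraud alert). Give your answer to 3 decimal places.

P(cardholder travelling abroad | fraud alert) ≈ 0.300

Under noisy-OR, P(fraud alert | causes) = 1 − (1−0.02)·∏(1−qᵢ) over the active causes.
P(fraud alert) = 0.02·0.964·0.931 + 0.9118·0.964·0.069 + 0.9314·0.036·0.931 + 0.993826·0.036·0.069 = 0.017950 + 0.060649 + 0.031217 + 0.002469 = 0.112285
The cardholder travelling abroad-present share is 0.031217 + 0.002469 = 0.033686.
So P(cardholder travelling abroad | fraud alert) = 0.033686/0.112285 ≈ 0.300.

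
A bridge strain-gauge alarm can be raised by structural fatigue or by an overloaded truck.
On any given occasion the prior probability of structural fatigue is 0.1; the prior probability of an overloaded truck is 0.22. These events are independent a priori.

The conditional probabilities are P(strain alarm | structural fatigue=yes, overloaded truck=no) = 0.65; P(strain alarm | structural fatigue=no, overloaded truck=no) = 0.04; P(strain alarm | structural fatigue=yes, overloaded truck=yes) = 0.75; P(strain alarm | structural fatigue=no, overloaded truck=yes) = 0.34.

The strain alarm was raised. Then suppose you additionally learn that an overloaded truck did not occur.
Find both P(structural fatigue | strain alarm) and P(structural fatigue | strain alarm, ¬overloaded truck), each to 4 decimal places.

P(structural fatigue | strain alarm) ≈ 0.4133; P(structural fatigue | strain alarm, ¬overloaded truck) ≈ 0.6436

For the numerator, keep only structural fatigue=true terms: 0.050700 + 0.016500 = 0.067200
Normalizer over all consistent configurations: 0.04*0.9*0.78 + 0.34*0.9*0.22 + 0.65*0.1*0.78 + 0.75*0.1*0.22 = 0.162600
P(structural fatigue | strain alarm) = 0.067200/0.162600 ≈ 0.4133

With the extra evidence:
Enumerate both values of structural fatigue and weight by the priors:
  P(strain alarm | ¬overloaded truck) = 0.04*0.9 + 0.65*0.1
        = 0.036000 + 0.065000 = 0.101000
Configurations with structural fatigue contribute 0.065000, so
  P(structural fatigue | strain alarm, ¬overloaded truck) = 0.065000 / 0.101000 ≈ 0.6436
Ruling out overloaded truck raises the posterior on structural fatigue — the flip side of explaining away.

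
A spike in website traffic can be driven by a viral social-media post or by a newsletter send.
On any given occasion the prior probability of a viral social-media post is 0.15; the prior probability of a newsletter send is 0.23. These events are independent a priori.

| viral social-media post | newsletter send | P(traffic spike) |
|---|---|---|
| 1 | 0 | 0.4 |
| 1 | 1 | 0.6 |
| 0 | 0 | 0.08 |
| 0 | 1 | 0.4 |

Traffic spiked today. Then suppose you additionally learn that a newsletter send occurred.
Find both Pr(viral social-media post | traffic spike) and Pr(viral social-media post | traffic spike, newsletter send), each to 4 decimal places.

By total probability over the 4 (viral social-media post, newsletter send) configurations:
  P(traffic spike) = 0.08*0.85*0.77 + 0.4*0.85*0.23 + 0.4*0.15*0.77 + 0.6*0.15*0.23
        = 0.052360 + 0.078200 + 0.046200 + 0.020700 = 0.197460
Configurations with viral social-media post contribute 0.066900, so
  P(viral social-media post | traffic spike) = 0.066900 / 0.197460 ≈ 0.3388

Now also conditioning on newsletter send=true:
Sum P(traffic spike|·) weighted by the priors over both values of viral social-media post:
  P(traffic spike | newsletter send) = 0.4×0.85 + 0.6×0.15
        = 0.340000 + 0.090000 = 0.430000
Keeping only the viral social-media post-present terms gives 0.090000, so
  P(viral social-media post | traffic spike, newsletter send) = 0.090000 / 0.430000 ≈ 0.2093
The drop from 0.3388 to 0.2093 is the explaining-away (discounting) effect.

Pr(viral social-media post | traffic spike) ≈ 0.3388; Pr(viral social-media post | traffic spike, newsletter send) ≈ 0.2093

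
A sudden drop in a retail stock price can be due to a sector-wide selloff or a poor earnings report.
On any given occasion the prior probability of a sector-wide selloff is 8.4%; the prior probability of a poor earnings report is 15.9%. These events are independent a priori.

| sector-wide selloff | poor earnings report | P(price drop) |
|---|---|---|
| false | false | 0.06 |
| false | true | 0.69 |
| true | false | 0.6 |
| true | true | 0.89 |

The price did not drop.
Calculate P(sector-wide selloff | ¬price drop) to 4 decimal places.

Weight on sector-wide selloff=true, given the evidence: 0.028258 + 0.001469 = 0.029727
Denominator P(¬price drop): 0.94×0.916×0.841 + 0.31×0.916×0.159 + 0.4×0.084×0.841 + 0.11×0.084×0.159 = 0.799012
P(sector-wide selloff | ¬price drop) = 0.029727/0.799012 ≈ 0.0372

P(sector-wide selloff | ¬price drop) ≈ 0.0372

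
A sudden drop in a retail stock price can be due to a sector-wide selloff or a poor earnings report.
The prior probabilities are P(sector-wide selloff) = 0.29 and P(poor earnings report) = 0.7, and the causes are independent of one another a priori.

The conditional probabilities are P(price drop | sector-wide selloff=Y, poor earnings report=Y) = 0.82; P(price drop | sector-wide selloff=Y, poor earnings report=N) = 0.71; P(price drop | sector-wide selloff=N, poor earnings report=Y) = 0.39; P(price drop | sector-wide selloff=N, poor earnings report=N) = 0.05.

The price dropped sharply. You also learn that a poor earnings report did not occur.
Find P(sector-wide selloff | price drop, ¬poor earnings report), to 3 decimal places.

P(price drop | ¬poor earnings report) = 0.05*0.71 + 0.71*0.29 = 0.035500 + 0.205900 = 0.241400
The sector-wide selloff-present share is 0.71*0.29 = 0.205900.
Hence the posterior is 0.205900/0.241400 ≈ 0.853.

P(sector-wide selloff | price drop, ¬poor earnings report) ≈ 0.853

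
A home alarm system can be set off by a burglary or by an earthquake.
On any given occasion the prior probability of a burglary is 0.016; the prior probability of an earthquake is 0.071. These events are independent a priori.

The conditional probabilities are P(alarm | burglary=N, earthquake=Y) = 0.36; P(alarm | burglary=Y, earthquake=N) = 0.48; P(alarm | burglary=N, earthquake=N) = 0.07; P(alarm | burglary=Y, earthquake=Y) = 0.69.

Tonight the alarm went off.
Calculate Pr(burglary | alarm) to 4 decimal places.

Pr(burglary | alarm) ≈ 0.0816

Weight on burglary=true, given the evidence: 0.007135 + 0.000784 = 0.007919
The normalizing constant is 0.07×0.984×0.929 + 0.36×0.984×0.071 + 0.48×0.016×0.929 + 0.69×0.016×0.071 = 0.097060
Posterior = 0.007919 / 0.097060 ≈ 0.0816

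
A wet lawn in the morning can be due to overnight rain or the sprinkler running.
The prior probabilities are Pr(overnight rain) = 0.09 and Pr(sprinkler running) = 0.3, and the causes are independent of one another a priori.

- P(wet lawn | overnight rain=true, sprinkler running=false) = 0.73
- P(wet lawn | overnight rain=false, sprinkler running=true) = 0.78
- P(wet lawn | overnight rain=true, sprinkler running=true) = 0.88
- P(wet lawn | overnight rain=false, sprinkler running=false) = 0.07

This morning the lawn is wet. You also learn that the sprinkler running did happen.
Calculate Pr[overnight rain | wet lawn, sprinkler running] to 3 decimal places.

Pr[overnight rain | wet lawn, sprinkler running] ≈ 0.100

Sum P(wet lawn|·) weighted by the priors over both values of overnight rain:
  P(wet lawn | sprinkler running) = 0.78*0.91 + 0.88*0.09
        = 0.709800 + 0.079200 = 0.789000
Keeping only the overnight rain-present terms gives 0.079200, so
  P(overnight rain | wet lawn, sprinkler running) = 0.079200 / 0.789000 ≈ 0.100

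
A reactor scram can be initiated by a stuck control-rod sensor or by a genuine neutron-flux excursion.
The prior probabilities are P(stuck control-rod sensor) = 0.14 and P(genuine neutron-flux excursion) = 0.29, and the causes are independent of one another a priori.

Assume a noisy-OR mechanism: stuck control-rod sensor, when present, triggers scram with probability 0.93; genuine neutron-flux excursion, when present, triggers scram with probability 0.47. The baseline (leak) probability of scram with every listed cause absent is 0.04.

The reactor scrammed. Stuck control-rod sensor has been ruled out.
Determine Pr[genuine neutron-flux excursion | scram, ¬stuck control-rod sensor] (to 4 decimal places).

Pr[genuine neutron-flux excursion | scram, ¬stuck control-rod sensor] ≈ 0.8338

Under noisy-OR, P(scram | causes) = 1 − (1−0.04)·∏(1−qᵢ) over the active causes.
For the numerator, keep only genuine neutron-flux excursion=true terms: 0.4912×0.29 = 0.142448
The normalizing constant is 0.04×0.71 + 0.4912×0.29 = 0.170848
P(genuine neutron-flux excursion | scram, ¬stuck control-rod sensor) = 0.142448/0.170848 ≈ 0.8338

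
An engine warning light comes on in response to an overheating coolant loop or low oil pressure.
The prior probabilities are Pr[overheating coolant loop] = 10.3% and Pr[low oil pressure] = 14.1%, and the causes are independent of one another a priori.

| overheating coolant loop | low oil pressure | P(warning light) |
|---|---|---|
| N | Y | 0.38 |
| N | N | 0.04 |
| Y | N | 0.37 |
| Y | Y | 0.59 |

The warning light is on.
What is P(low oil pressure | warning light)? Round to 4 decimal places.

P(low oil pressure | warning light) ≈ 0.4712

P(warning light) = 0.04*0.897*0.859 + 0.38*0.897*0.141 + 0.37*0.103*0.859 + 0.59*0.103*0.141 = 0.030821 + 0.048061 + 0.032736 + 0.008569 = 0.120187
The low oil pressure-present share is 0.048061 + 0.008569 = 0.056630.
Hence the posterior is 0.056630/0.120187 ≈ 0.4712.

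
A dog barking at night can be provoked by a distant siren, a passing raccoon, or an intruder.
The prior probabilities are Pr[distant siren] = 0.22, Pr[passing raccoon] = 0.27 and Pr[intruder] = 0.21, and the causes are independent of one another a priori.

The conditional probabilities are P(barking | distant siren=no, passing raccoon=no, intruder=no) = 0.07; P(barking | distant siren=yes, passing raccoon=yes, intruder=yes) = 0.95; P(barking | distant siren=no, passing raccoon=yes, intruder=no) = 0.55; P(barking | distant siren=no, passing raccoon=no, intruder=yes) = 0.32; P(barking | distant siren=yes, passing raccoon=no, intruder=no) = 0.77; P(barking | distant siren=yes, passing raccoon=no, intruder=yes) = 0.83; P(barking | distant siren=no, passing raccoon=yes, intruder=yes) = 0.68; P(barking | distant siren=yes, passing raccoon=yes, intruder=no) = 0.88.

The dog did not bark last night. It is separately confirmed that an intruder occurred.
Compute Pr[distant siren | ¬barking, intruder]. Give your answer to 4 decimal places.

Pr[distant siren | ¬barking, intruder] ≈ 0.0624

P(¬barking | intruder) = 0.68×0.78×0.73 + 0.32×0.78×0.27 + 0.17×0.22×0.73 + 0.05×0.22×0.27 = 0.387192 + 0.067392 + 0.027302 + 0.002970 = 0.484856
Restricting to configurations with distant siren present: 0.027302 + 0.002970 = 0.030272.
P(distant siren | ¬barking, intruder) = 0.030272 / 0.484856 ≈ 0.0624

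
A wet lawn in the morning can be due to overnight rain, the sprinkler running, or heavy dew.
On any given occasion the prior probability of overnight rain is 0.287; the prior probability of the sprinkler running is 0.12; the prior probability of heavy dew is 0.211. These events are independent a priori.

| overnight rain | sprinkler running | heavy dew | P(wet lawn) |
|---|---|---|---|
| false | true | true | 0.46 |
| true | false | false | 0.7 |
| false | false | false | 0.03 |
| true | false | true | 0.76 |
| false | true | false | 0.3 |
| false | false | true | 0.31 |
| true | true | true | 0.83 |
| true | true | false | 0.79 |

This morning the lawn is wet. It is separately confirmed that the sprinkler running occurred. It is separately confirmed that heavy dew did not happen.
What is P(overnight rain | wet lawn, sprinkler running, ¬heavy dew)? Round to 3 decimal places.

P(overnight rain | wet lawn, sprinkler running, ¬heavy dew) ≈ 0.515

Sum P(wet lawn|·) weighted by the priors over both values of overnight rain:
  P(wet lawn | sprinkler running, ¬heavy dew) = 0.3·0.713 + 0.79·0.287
        = 0.213900 + 0.226730 = 0.440630
The terms with overnight rain present sum to 0.226730, so
  P(overnight rain | wet lawn, sprinkler running, ¬heavy dew) = 0.226730 / 0.440630 ≈ 0.515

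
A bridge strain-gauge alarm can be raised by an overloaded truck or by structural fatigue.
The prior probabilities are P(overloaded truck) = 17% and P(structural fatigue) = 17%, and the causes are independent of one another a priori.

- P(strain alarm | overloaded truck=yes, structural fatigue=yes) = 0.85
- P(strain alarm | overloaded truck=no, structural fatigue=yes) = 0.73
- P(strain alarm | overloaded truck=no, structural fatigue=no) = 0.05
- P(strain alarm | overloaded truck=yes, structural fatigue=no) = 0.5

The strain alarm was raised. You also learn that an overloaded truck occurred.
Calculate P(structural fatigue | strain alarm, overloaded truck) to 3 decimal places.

Enumerate both values of structural fatigue and weight by the priors:
  P(strain alarm | overloaded truck) = 0.5×0.83 + 0.85×0.17
        = 0.415000 + 0.144500 = 0.559500
The terms with structural fatigue present sum to 0.144500, so
  P(structural fatigue | strain alarm, overloaded truck) = 0.144500 / 0.559500 ≈ 0.258

P(structural fatigue | strain alarm, overloaded truck) ≈ 0.258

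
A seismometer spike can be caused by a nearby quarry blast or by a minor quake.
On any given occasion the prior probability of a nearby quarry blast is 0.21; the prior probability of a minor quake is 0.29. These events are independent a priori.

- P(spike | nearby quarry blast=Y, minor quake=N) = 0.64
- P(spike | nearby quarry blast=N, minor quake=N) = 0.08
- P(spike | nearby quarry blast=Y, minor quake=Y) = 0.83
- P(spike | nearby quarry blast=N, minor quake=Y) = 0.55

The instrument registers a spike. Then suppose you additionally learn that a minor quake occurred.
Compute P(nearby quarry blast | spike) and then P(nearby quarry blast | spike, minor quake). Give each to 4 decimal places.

For the numerator, keep only nearby quarry blast=true terms: 0.095424 + 0.050547 = 0.145971
The normalizing constant is 0.08*0.79*0.71 + 0.55*0.79*0.29 + 0.64*0.21*0.71 + 0.83*0.21*0.29 = 0.316848
Posterior = 0.145971 / 0.316848 ≈ 0.4607

With the extra evidence:
By total probability over both values of nearby quarry blast:
  P(spike | minor quake) = 0.55*0.79 + 0.83*0.21
        = 0.434500 + 0.174300 = 0.608800
Keeping only the nearby quarry blast-present terms gives 0.174300, so
  P(nearby quarry blast | spike, minor quake) = 0.174300 / 0.608800 ≈ 0.2863
— minor quake explains away the evidence for nearby quarry blast.

P(nearby quarry blast | spike) ≈ 0.4607; P(nearby quarry blast | spike, minor quake) ≈ 0.2863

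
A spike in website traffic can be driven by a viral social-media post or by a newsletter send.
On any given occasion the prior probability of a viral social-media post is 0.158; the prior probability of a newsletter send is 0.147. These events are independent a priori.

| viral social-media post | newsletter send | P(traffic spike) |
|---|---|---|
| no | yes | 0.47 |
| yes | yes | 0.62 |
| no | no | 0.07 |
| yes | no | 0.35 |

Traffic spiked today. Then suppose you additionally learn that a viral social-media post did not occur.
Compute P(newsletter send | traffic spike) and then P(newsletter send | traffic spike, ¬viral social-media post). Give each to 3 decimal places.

P(newsletter send | traffic spike) ≈ 0.427; P(newsletter send | traffic spike, ¬viral social-media post) ≈ 0.536

Numerator (weight on configurations with newsletter send): 0.058174 + 0.014400 = 0.072574
The normalizing constant is 0.07·0.842·0.853 + 0.47·0.842·0.147 + 0.35·0.158·0.853 + 0.62·0.158·0.147 = 0.170021
Posterior = 0.072574 / 0.170021 ≈ 0.427

Now also conditioning on viral social-media post≠true:
Weight on newsletter send=true, given the evidence: 0.47*0.147 = 0.069090
Denominator P(traffic spike | ¬viral social-media post): 0.07*0.853 + 0.47*0.147 = 0.128800
P(newsletter send | traffic spike, ¬viral social-media post) = 0.069090/0.128800 ≈ 0.536
With viral social-media post excluded, newsletter send must carry more of the explanatory weight for the traffic spike.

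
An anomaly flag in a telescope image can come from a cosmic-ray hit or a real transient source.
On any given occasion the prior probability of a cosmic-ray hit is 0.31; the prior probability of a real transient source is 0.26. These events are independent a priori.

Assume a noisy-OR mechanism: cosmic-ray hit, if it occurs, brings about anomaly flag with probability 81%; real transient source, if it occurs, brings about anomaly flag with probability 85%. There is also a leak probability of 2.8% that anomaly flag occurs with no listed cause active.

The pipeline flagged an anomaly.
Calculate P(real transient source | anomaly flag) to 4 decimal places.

P(real transient source | anomaly flag) ≈ 0.5350

Under noisy-OR, P(anomaly flag | causes) = 1 − (1−0.028)·∏(1−qᵢ) over the active causes.
Numerator (weight on configurations with real transient source): 0.153243 + 0.078367 = 0.231610
The normalizing constant is 0.028×0.69×0.74 + 0.8542×0.69×0.26 + 0.81532×0.31×0.74 + 0.972298×0.31×0.26 = 0.432941
Posterior = 0.231610 / 0.432941 ≈ 0.5350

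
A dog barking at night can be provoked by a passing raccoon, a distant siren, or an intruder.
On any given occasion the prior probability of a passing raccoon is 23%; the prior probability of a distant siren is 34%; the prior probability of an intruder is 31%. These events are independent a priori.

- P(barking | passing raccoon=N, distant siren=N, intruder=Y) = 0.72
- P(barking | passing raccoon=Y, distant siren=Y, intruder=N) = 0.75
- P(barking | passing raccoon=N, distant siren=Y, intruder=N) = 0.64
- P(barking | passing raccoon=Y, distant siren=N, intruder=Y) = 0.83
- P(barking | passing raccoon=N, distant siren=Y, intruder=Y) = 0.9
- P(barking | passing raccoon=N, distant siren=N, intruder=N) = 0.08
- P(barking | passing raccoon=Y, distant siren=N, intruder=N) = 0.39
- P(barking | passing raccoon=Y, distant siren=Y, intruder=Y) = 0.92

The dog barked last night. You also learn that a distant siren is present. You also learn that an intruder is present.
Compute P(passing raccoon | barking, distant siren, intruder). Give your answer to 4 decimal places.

P(passing raccoon | barking, distant siren, intruder) ≈ 0.2339

P(barking | distant siren, intruder) = 0.9*0.77 + 0.92*0.23 = 0.693000 + 0.211600 = 0.904600
Restricting to configurations with passing raccoon present: 0.92*0.23 = 0.211600.
P(passing raccoon | barking, distant siren, intruder) = 0.211600 / 0.904600 ≈ 0.2339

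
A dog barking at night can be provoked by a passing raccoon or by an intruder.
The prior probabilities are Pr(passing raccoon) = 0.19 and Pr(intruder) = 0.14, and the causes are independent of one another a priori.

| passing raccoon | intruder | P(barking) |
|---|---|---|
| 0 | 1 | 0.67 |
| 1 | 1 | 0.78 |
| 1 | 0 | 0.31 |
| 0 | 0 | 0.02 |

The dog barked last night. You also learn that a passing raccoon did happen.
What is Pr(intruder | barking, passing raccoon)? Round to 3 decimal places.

Weight on intruder=true, given the evidence: 0.78·0.14 = 0.109200
The normalizing constant is 0.31·0.86 + 0.78·0.14 = 0.375800
P(intruder | barking, passing raccoon) = 0.109200/0.375800 ≈ 0.291

Pr(intruder | barking, passing raccoon) ≈ 0.291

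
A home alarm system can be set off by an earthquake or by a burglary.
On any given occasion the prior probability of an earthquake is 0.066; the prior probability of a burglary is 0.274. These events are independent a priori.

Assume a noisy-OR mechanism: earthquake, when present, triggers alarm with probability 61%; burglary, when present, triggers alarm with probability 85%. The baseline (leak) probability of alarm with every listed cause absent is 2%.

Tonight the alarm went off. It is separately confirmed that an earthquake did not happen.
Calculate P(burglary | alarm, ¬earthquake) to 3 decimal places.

P(burglary | alarm, ¬earthquake) ≈ 0.942

Under noisy-OR, P(alarm | causes) = 1 − (1−0.02)·∏(1−qᵢ) over the active causes.
For the numerator, keep only burglary=true terms: 0.853·0.274 = 0.233722
Denominator P(alarm | ¬earthquake): 0.02·0.726 + 0.853·0.274 = 0.248242
P(burglary | alarm, ¬earthquake) = 0.233722/0.248242 ≈ 0.942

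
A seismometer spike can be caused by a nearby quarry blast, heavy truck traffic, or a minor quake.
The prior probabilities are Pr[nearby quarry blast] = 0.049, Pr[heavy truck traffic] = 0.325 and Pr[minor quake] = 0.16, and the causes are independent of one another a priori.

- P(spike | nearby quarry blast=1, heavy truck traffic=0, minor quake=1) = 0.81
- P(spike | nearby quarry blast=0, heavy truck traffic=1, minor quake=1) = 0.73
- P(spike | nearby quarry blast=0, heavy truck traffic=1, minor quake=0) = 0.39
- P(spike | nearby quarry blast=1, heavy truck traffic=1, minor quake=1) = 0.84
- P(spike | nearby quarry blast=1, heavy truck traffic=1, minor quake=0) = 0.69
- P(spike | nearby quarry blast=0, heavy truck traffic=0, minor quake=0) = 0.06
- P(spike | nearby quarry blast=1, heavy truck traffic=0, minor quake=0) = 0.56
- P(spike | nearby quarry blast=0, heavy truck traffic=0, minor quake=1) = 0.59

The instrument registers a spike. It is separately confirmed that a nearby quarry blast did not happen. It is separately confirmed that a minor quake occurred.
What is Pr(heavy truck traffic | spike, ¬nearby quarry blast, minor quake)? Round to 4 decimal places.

P(spike | ¬nearby quarry blast, minor quake) = 0.59*0.675 + 0.73*0.325 = 0.398250 + 0.237250 = 0.635500
The heavy truck traffic-present share is 0.73*0.325 = 0.237250.
So P(heavy truck traffic | spike, ¬nearby quarry blast, minor quake) = 0.237250/0.635500 ≈ 0.3733.

Pr(heavy truck traffic | spike, ¬nearby quarry blast, minor quake) ≈ 0.3733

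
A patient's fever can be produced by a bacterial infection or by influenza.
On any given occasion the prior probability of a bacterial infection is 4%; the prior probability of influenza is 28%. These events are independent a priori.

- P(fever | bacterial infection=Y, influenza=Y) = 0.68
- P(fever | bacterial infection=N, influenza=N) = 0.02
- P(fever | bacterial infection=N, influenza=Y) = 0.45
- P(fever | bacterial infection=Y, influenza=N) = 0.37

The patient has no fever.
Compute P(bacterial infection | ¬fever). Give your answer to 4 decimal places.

P(bacterial infection | ¬fever) ≈ 0.0257

P(¬fever) = 0.98*0.96*0.72 + 0.55*0.96*0.28 + 0.63*0.04*0.72 + 0.32*0.04*0.28 = 0.677376 + 0.147840 + 0.018144 + 0.003584 = 0.846944
Restricting to configurations with bacterial infection present: 0.018144 + 0.003584 = 0.021728.
So P(bacterial infection | ¬fever) = 0.021728/0.846944 ≈ 0.0257.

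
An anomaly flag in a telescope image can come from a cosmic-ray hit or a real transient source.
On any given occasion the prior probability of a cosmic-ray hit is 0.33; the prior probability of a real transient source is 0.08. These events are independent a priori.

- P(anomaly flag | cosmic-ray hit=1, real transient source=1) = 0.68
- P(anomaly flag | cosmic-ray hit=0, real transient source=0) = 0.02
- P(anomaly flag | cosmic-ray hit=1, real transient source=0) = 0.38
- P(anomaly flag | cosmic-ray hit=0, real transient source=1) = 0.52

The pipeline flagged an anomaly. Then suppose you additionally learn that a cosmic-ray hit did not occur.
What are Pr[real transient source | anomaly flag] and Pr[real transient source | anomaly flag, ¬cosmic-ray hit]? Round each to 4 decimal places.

For the numerator, keep only real transient source=true terms: 0.027872 + 0.017952 = 0.045824
Denominator P(anomaly flag): 0.02·0.67·0.92 + 0.52·0.67·0.08 + 0.38·0.33·0.92 + 0.68·0.33·0.08 = 0.173520
P(real transient source | anomaly flag) = 0.045824/0.173520 ≈ 0.2641

With the extra evidence:
For the numerator, keep only real transient source=true terms: 0.52×0.08 = 0.041600
Denominator P(anomaly flag | ¬cosmic-ray hit): 0.02×0.92 + 0.52×0.08 = 0.060000
Posterior = 0.041600 / 0.060000 ≈ 0.6933

Pr[real transient source | anomaly flag] ≈ 0.2641; Pr[real transient source | anomaly flag, ¬cosmic-ray hit] ≈ 0.6933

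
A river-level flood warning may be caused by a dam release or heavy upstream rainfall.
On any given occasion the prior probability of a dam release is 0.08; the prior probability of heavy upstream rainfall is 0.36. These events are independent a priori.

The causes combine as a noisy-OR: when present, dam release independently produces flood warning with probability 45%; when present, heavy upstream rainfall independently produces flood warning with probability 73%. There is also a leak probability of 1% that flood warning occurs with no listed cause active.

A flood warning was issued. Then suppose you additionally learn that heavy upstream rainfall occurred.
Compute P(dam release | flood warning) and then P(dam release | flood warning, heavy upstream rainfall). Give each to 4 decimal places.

Under noisy-OR, P(flood warning | causes) = 1 − (1−0.01)·∏(1−qᵢ) over the active causes.
P(flood warning) = 0.01×0.92×0.64 + 0.7327×0.92×0.36 + 0.4555×0.08×0.64 + 0.852985×0.08×0.36 = 0.005888 + 0.242670 + 0.023322 + 0.024566 = 0.296446
The dam release-present share is 0.023322 + 0.024566 = 0.047888.
P(dam release | flood warning) = 0.047888 / 0.296446 ≈ 0.1615

Now also conditioning on heavy upstream rainfall=true:
P(flood warning | heavy upstream rainfall) = 0.7327*0.92 + 0.852985*0.08 = 0.674084 + 0.068239 = 0.742323
The dam release-present share is 0.852985*0.08 = 0.068239.
Hence the posterior is 0.068239/0.742323 ≈ 0.0919.
This is intercausal reasoning (explaining away): once heavy upstream rainfall accounts for the flood warning, dam release becomes less likely.

P(dam release | flood warning) ≈ 0.1615; P(dam release | flood warning, heavy upstream rainfall) ≈ 0.0919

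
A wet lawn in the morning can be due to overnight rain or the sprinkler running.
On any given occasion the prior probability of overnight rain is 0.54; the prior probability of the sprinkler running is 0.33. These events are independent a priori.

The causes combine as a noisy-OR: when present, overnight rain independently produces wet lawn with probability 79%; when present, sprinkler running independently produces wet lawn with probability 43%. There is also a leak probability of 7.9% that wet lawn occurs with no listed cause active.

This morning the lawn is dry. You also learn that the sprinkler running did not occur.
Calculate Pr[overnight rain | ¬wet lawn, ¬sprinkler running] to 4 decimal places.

Under noisy-OR, P(wet lawn | causes) = 1 − (1−0.079)·∏(1−qᵢ) over the active causes.
By total probability over both values of overnight rain:
  P(¬wet lawn | ¬sprinkler running) = 0.921×0.46 + 0.19341×0.54
        = 0.423660 + 0.104441 = 0.528101
The terms with overnight rain present sum to 0.104441, so
  P(overnight rain | ¬wet lawn, ¬sprinkler running) = 0.104441 / 0.528101 ≈ 0.1978

Pr[overnight rain | ¬wet lawn, ¬sprinkler running] ≈ 0.1978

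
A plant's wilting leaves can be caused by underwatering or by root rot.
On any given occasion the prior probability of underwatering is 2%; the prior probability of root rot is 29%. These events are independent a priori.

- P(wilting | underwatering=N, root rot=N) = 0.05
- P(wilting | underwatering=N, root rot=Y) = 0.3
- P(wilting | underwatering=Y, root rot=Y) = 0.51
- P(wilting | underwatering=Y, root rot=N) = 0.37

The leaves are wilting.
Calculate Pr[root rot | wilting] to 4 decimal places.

P(wilting) = 0.05·0.98·0.71 + 0.3·0.98·0.29 + 0.37·0.02·0.71 + 0.51·0.02·0.29 = 0.034790 + 0.085260 + 0.005254 + 0.002958 = 0.128262
Restricting to configurations with root rot present: 0.085260 + 0.002958 = 0.088218.
Hence the posterior is 0.088218/0.128262 ≈ 0.6878.

Pr[root rot | wilting] ≈ 0.6878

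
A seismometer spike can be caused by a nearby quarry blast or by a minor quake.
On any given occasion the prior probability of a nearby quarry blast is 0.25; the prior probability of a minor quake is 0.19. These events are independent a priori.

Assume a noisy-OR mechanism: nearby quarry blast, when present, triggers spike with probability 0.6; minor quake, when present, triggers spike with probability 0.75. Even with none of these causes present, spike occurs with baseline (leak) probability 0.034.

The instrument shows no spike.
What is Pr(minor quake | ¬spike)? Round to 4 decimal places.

Pr(minor quake | ¬spike) ≈ 0.0554

Under noisy-OR, P(spike | causes) = 1 − (1−0.034)·∏(1−qᵢ) over the active causes.
Weight on minor quake=true, given the evidence: 0.034414 + 0.004589 = 0.039003
The normalizing constant is 0.966·0.75·0.81 + 0.2415·0.75·0.19 + 0.3864·0.25·0.81 + 0.0966·0.25·0.19 = 0.704094
Posterior = 0.039003 / 0.704094 ≈ 0.0554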